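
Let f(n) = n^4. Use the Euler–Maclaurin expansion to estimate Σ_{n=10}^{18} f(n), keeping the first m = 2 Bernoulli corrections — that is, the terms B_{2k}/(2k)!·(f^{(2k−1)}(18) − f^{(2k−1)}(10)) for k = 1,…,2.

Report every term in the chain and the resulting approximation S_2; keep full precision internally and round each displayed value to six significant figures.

S_2 ≈ 417012

The integral term ∫_10^18 x^4 dx = 357914.
Boundary: ½(f(10) + f(18)) = ½(10000.0 + 104976) = 57488.0.
Running total after boundary: 415402.
k=1: B_{2}/(2)! × [f^{(1)}(18) − f^{(1)}(10)] = 1/12 × (23328.0 − 4000.00) = 1610.67.
Partial sum through k=1: 417012.
k=2: B_{4}/(4)! × [f^{(3)}(18) − f^{(3)}(10)] = −1/720 × (432.000 − 240.000) = -0.266667.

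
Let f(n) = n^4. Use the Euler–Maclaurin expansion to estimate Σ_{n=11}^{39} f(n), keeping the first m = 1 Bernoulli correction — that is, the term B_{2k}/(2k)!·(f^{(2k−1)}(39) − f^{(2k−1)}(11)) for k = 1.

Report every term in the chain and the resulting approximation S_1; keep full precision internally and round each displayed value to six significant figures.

The integral term ∫_11^39 x^4 dx = 1.80126e+07.
Endpoint term: (f(11) + f(39))/2 = (14641.0 + 2.31344e+06)/2 = 1.16404e+06.
Integral + boundary = 1.91767e+07.
Correction k=1: B_{2}/2! · (f^{(1)}(39) − f^{(1)}(11)) = 1/12 · (237276 − 5324.00) = 19329.3.

S_1 ≈ 1.91960e+07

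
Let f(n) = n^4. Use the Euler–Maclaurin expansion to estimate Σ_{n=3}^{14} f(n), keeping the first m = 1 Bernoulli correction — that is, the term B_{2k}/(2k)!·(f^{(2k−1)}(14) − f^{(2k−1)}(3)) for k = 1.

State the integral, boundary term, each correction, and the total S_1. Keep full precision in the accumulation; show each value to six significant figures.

Integral: ∫_3^14 x^4 dx = 107516.
Boundary: ½(f(3) + f(14)) = ½(81.0000 + 38416.0) = 19248.5.
So far: 126765.
k=1: B_{2}/(2)! × [f^{(1)}(14) − f^{(1)}(3)] = 1/12 × (10976.0 − 108.000) = 905.667.

S_1 ≈ 127670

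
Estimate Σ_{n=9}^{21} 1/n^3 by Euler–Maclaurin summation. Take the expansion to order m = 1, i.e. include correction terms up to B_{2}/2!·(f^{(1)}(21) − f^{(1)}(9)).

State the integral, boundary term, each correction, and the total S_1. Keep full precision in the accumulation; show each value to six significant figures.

The integral term ∫_9^21 1/x^3 dx = 0.00503905.
Boundary: ½(f(9) + f(21)) = ½(0.00137174 + 0.000107980) = 0.000739861.
Running total after boundary: 0.00577891.
Correction k=1: B_{2}/2! · (f^{(1)}(21) − f^{(1)}(9)) = 1/12 · (-1.54257e-05 − (-0.000457247)) = 3.68185e-05.

S_1 ≈ 0.00581573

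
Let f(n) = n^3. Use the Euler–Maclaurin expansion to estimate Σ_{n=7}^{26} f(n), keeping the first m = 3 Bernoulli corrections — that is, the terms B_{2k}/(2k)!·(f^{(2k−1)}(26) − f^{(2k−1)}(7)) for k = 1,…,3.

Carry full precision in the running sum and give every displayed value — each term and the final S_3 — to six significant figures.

The integral term ∫_7^26 x^3 dx = 113644.
Boundary: ½(f(7) + f(26)) = ½(343.000 + 17576.0) = 8959.50.
Running total after boundary: 122603.
Order-1 term: 1/12 · (2028.00 − 147.000) = 156.750.
After k=1: 122760.
Order-2 term: −1/720 · (6.00000 − 6.00000) = 0.00000.
After k=2: 122760.
Order-3 term: 1/30240 · (0.00000 − 0.00000) = 0.00000.

S_3 ≈ 122760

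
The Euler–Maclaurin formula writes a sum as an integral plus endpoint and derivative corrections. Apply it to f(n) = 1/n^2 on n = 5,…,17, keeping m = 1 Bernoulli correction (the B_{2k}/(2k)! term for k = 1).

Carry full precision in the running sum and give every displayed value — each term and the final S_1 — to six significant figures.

∫_5^17 1/x^2 dx evaluates to 0.141176.
Boundary: ½(f(5) + f(17)) = ½(0.0400000 + 0.00346021) = 0.0217301.
Running total after boundary: 0.162907.
Order-1 term: 1/12 · (-0.000407083 − (-0.0160000)) = 0.00129941.

S_1 ≈ 0.164206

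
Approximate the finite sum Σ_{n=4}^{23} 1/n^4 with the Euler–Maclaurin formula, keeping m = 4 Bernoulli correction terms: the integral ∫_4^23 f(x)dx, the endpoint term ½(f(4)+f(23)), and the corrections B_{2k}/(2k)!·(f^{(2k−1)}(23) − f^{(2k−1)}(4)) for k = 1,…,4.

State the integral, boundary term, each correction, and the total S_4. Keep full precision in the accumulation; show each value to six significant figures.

S_4 ≈ 0.00745187

∫_4^23 1/x^4 dx evaluates to 0.00518094.
Boundary: ½(f(4) + f(23)) = ½(0.00390625 + 3.57346e-06) = 0.00195491.
Integral + boundary = 0.00713585.
k=1: B_{2}/(2)! × [f^{(1)}(23) − f^{(1)}(4)] = 1/12 × (-6.21471e-07 − (-0.00390625)) = 0.000325469.
Running total after k=1: 0.00746132.
k=2: B_{4}/(4)! × [f^{(3)}(23) − f^{(3)}(4)] = −1/720 × (-3.52441e-08 − (-0.00732422)) = -1.01725e-05.
Running total after k=2: 0.00745115.
k=3: B_{6}/(6)! × [f^{(5)}(23) − f^{(5)}(4)] = 1/30240 × (-3.73094e-09 − (-0.0256348)) = 8.47710e-07.
Running total after k=3: 0.00745199.
k=4: B_{8}/(8)! × [f^{(7)}(23) − f^{(7)}(4)] = −1/1209600 × (-6.34754e-10 − (-0.144196)) = -1.19209e-07.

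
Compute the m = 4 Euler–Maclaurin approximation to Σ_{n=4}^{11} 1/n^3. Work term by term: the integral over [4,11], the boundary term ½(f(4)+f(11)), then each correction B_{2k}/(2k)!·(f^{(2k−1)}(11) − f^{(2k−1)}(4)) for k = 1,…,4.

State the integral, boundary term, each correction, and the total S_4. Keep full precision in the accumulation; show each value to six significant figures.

∫_4^11 1/x^3 dx evaluates to 0.0271178.
Boundary: ½(f(4) + f(11)) = ½(0.0156250 + 0.000751315) = 0.00818816.
Integral + boundary = 0.0353059.
Order-1 term: 1/12 · (-0.000204904 − (-0.0117188)) = 0.000959487.
Partial sum through k=1: 0.0362654.
Order-2 term: −1/720 · (-3.38684e-05 − (-0.0146484)) = -2.02980e-05.
Partial sum through k=2: 0.0362451.
Order-3 term: 1/30240 · (-1.17560e-05 − (-0.0384521)) = 1.27118e-06.
Partial sum through k=3: 0.0362464.
Order-4 term: −1/1209600 · (-6.99530e-06 − (-0.173035)) = -1.43045e-07.

S_4 ≈ 0.0362462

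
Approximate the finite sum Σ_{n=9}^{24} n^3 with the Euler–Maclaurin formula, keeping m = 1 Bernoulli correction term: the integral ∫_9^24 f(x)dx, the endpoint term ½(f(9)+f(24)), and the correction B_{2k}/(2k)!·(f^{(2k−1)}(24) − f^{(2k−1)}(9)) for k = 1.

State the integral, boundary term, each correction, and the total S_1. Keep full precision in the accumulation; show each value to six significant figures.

∫_9^24 x^3 dx evaluates to 81303.8.
Endpoint term: (f(9) + f(24))/2 = (729.000 + 13824.0)/2 = 7276.50.
Integral + boundary = 88580.2.
Correction k=1: B_{2}/2! · (f^{(1)}(24) − f^{(1)}(9)) = 1/12 · (1728.00 − 243.000) = 123.750.

S_1 ≈ 88704.0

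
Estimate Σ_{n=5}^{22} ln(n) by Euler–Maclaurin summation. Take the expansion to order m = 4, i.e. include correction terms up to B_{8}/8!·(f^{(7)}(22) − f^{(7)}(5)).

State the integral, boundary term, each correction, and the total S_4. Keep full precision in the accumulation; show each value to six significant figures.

Integral: ∫_5^22 ln(x) dx = 42.9557.
½[f(5) + f(22)] = ½[1.60944 + 3.09104] = 2.35024.
Running total after boundary: 45.3060.
Order-1 term: 1/12 · (0.0454545 − 0.200000) = -0.0128788.
Partial sum through k=1: 45.2931.
Order-2 term: −1/720 · (0.000187829 − 0.0160000) = 2.19613e-05.
Partial sum through k=2: 45.2931.
Order-3 term: 1/30240 · (4.65691e-06 − 0.00768000) = -2.53814e-07.
Partial sum through k=3: 45.2931.
Order-4 term: −1/1209600 · (2.88651e-07 − 0.00921600) = 7.61881e-09.

S_4 ≈ 45.2931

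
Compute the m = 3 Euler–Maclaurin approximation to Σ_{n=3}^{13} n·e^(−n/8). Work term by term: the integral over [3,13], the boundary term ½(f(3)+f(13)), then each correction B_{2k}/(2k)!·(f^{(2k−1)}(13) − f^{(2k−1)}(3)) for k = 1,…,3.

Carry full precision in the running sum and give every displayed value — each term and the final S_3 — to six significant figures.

The integral term ∫_3^13 x·e^(−x/8) dx = 27.4003.
½[f(3) + f(13)] = ½[2.06187 + 2.55985] = 2.31086.
So far: 29.7112.
Correction k=1: B_{2}/2! · (f^{(1)}(13) − f^{(1)}(3)) = 1/12 · (-0.123070 − 0.429556) = -0.0460521.
Running total after k=1: 29.6651.
Correction k=2: B_{4}/4! · (f^{(3)}(13) − f^{(3)}(3)) = −1/720 · (0.00423052 − 0.0281896) = 3.32765e-05.
Running total after k=2: 29.6651.
Correction k=3: B_{6}/6! · (f^{(5)}(13) − f^{(5)}(3)) = 1/30240 · (0.000162250 − 0.000776053) = -2.02977e-08.

S_3 ≈ 29.6651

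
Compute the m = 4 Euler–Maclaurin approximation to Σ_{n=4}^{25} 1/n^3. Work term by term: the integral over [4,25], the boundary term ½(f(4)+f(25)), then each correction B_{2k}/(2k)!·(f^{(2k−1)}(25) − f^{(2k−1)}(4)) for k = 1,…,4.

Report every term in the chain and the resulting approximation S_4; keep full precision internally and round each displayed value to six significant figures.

S_4 ≈ 0.0392512

∫_4^25 1/x^3 dx evaluates to 0.0304500.
Endpoint term: (f(4) + f(25))/2 = (0.0156250 + 6.40000e-05)/2 = 0.00784450.
Integral + boundary = 0.0382945.
k=1: B_{2}/(2)! × [f^{(1)}(25) − f^{(1)}(4)] = 1/12 × (-7.68000e-06 − (-0.0117188)) = 0.000975923.
Running total after k=1: 0.0392704.
k=2: B_{4}/(4)! × [f^{(3)}(25) − f^{(3)}(4)] = −1/720 × (-2.45760e-07 − (-0.0146484)) = -2.03447e-05.
Running total after k=2: 0.0392501.
k=3: B_{6}/(6)! × [f^{(5)}(25) − f^{(5)}(4)] = 1/30240 × (-1.65151e-08 − (-0.0384521)) = 1.27157e-06.
Running total after k=3: 0.0392513.
k=4: B_{8}/(8)! × [f^{(7)}(25) − f^{(7)}(4)] = −1/1209600 × (-1.90254e-09 − (-0.173035)) = -1.43051e-07.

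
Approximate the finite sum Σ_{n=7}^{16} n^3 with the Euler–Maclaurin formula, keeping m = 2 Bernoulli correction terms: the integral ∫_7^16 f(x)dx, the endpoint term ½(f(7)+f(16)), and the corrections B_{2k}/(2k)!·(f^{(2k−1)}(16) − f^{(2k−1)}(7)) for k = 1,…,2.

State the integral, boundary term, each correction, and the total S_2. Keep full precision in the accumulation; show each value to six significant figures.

S_2 ≈ 18055.0

∫_7^16 x^3 dx evaluates to 15783.8.
Endpoint term: (f(7) + f(16))/2 = (343.000 + 4096.00)/2 = 2219.50.
Integral + boundary = 18003.2.
k=1: B_{2}/(2)! × [f^{(1)}(16) − f^{(1)}(7)] = 1/12 × (768.000 − 147.000) = 51.7500.
Running total after k=1: 18055.0.
k=2: B_{4}/(4)! × [f^{(3)}(16) − f^{(3)}(7)] = −1/720 × (6.00000 − 6.00000) = 0.00000.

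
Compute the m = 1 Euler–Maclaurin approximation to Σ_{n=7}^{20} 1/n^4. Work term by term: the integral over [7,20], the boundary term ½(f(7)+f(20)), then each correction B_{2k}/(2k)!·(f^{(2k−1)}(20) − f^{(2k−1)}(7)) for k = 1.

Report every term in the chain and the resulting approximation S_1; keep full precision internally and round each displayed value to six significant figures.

S_1 ≈ 0.00116125

The integral term ∫_7^20 1/x^4 dx = 0.000930151.
½[f(7) + f(20)] = ½[0.000416493 + 6.25000e-06] = 0.000211372.
Integral + boundary = 0.00114152.
k=1: B_{2}/(2)! × [f^{(1)}(20) − f^{(1)}(7)] = 1/12 × (-1.25000e-06 − (-0.000237996)) = 1.97288e-05.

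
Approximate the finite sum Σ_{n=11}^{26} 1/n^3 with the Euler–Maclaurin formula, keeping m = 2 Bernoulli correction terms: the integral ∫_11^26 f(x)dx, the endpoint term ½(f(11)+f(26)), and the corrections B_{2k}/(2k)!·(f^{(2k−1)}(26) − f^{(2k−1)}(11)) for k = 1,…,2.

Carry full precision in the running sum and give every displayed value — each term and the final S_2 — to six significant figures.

Integral: ∫_11^26 1/x^3 dx = 0.00339259.
Boundary: ½(f(11) + f(26)) = ½(0.000751315 + 5.68958e-05) = 0.000404105.
Integral + boundary = 0.00379669.
Correction k=1: B_{2}/2! · (f^{(1)}(26) − f^{(1)}(11)) = 1/12 · (-6.56490e-06 − (-0.000204904)) = 1.65283e-05.
Partial sum through k=1: 0.00381322.
Correction k=2: B_{4}/4! · (f^{(3)}(26) − f^{(3)}(11)) = −1/720 · (-1.94228e-07 − (-3.38684e-05)) = -4.67697e-08.

S_2 ≈ 0.00381317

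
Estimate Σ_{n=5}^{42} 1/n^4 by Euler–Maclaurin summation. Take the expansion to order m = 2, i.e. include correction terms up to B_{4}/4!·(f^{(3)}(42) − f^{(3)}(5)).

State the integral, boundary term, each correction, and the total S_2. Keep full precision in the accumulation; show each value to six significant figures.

S_2 ≈ 0.00356686

Integral: ∫_5^42 1/x^4 dx = 0.00266217.
½[f(5) + f(42)] = ½[0.00160000 + 3.21368e-07] = 0.000800161.
Running total after boundary: 0.00346233.
k=1: B_{2}/(2)! × [f^{(1)}(42) − f^{(1)}(5)] = 1/12 × (-3.06065e-08 − (-0.00128000)) = 0.000106664.
After k=1: 0.00356899.
k=2: B_{4}/(4)! × [f^{(3)}(42) − f^{(3)}(5)] = −1/720 × (-5.20519e-10 − (-0.00153600)) = -2.13333e-06.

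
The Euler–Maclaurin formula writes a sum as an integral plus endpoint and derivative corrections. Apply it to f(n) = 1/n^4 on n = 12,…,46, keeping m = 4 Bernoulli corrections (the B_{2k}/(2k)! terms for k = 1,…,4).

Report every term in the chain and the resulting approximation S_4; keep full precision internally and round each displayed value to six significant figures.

The integral term ∫_12^46 1/x^4 dx = 0.000189477.
½[f(12) + f(46)] = ½[4.82253e-05 + 2.23341e-07] = 2.42243e-05.
Running total after boundary: 0.000213701.
Correction k=1: B_{2}/2! · (f^{(1)}(46) − f^{(1)}(12)) = 1/12 · (-1.94210e-08 − (-1.60751e-05)) = 1.33797e-06.
Partial sum through k=1: 0.000215039.
Correction k=2: B_{4}/4! · (f^{(3)}(46) − f^{(3)}(12)) = −1/720 · (-2.75345e-10 − (-3.34898e-06)) = -4.65098e-09.
Partial sum through k=2: 0.000215034.
Correction k=3: B_{6}/6! · (f^{(5)}(46) − f^{(5)}(12)) = 1/30240 · (-7.28700e-12 − (-1.30238e-06)) = 4.30679e-11.
Partial sum through k=3: 0.000215034.
Correction k=4: B_{8}/8! · (f^{(7)}(46) − f^{(7)}(12)) = −1/1209600 · (-3.09939e-13 − (-8.13988e-07)) = -6.72940e-13.

S_4 ≈ 0.000215034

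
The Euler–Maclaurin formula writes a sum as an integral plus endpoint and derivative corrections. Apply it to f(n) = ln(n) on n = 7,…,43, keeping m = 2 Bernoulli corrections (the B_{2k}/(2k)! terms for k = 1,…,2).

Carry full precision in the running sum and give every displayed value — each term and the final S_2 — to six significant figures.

S_2 ≈ 114.954

The integral term ∫_7^43 ln(x) dx = 112.110.
Endpoint term: (f(7) + f(43))/2 = (1.94591 + 3.76120)/2 = 2.85356.
Running total after boundary: 114.964.
Correction k=1: B_{2}/2! · (f^{(1)}(43) − f^{(1)}(7)) = 1/12 · (0.0232558 − 0.142857) = -0.00996678.
Partial sum through k=1: 114.954.
Correction k=2: B_{4}/4! · (f^{(3)}(43) − f^{(3)}(7)) = −1/720 · (2.51550e-05 − 0.00583090) = 8.06354e-06.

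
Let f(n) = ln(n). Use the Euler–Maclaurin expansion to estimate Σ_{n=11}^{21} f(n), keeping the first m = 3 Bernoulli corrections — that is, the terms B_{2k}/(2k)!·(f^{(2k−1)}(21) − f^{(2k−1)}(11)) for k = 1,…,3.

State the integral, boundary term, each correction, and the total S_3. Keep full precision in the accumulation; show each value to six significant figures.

S_3 ≈ 30.2757

Integral: ∫_11^21 ln(x) dx = 27.5581.
½[f(11) + f(21)] = ½[2.39790 + 3.04452] = 2.72121.
Running total after boundary: 30.2793.
k=1: B_{2}/(2)! × [f^{(1)}(21) − f^{(1)}(11)] = 1/12 × (0.0476190 − 0.0909091) = -0.00360750.
Running total after k=1: 30.2757.
k=2: B_{4}/(4)! × [f^{(3)}(21) − f^{(3)}(11)] = −1/720 × (0.000215959 − 0.00150263) = 1.78704e-06.
Running total after k=2: 30.2757.
k=3: B_{6}/(6)! × [f^{(5)}(21) − f^{(5)}(11)] = 1/30240 × (5.87645e-06 − 0.000149021) = -4.73362e-09.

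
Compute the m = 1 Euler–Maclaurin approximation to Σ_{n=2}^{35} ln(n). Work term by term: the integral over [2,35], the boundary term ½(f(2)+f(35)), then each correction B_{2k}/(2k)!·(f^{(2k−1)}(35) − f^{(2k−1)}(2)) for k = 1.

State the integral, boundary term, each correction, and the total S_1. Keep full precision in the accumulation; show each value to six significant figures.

S_1 ≈ 92.1358

The integral term ∫_2^35 ln(x) dx = 90.0509.
Endpoint term: (f(2) + f(35))/2 = (0.693147 + 3.55535)/2 = 2.12425.
Running total after boundary: 92.1751.
k=1: B_{2}/(2)! × [f^{(1)}(35) − f^{(1)}(2)] = 1/12 × (0.0285714 − 0.500000) = -0.0392857.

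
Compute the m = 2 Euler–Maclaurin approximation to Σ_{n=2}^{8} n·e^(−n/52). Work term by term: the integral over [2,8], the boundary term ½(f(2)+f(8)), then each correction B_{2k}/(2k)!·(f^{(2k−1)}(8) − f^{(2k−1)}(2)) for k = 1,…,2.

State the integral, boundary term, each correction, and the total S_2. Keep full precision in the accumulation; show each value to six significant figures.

The integral term ∫_2^8 x·e^(−x/52) dx = 26.9503.
½[f(2) + f(8)] = ½[1.92454 + 6.85923] = 4.39188.
Running total after boundary: 31.3422.
k=1: B_{2}/(2)! × [f^{(1)}(8) − f^{(1)}(2)] = 1/12 × (0.725496 − 0.925258) = -0.0166469.
After k=1: 31.3256.
k=2: B_{4}/(4)! × [f^{(3)}(8) − f^{(3)}(2)] = −1/720 × (0.000902479 − 0.00105392) = 2.10333e-07.

S_2 ≈ 31.3256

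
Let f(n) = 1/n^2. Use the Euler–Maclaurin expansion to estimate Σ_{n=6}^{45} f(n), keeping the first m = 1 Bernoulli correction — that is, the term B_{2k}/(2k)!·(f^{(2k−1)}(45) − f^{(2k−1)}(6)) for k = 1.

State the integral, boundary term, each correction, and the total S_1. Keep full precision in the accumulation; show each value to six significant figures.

S_1 ≈ 0.159350

The integral term ∫_6^45 1/x^2 dx = 0.144444.
½[f(6) + f(45)] = ½[0.0277778 + 0.000493827] = 0.0141358.
Integral + boundary = 0.158580.
Order-1 term: 1/12 · (-2.19479e-05 − (-0.00925926)) = 0.000769776.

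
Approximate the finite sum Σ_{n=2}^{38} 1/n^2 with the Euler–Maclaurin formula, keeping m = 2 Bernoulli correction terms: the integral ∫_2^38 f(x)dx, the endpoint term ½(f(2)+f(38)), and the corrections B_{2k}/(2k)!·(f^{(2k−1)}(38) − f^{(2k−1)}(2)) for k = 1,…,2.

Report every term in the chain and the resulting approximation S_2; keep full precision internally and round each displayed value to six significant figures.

The integral term ∫_2^38 1/x^2 dx = 0.473684.
Endpoint term: (f(2) + f(38))/2 = (0.250000 + 0.000692521)/2 = 0.125346.
Running total after boundary: 0.599030.
Correction k=1: B_{2}/2! · (f^{(1)}(38) − f^{(1)}(2)) = 1/12 · (-3.64485e-05 − (-0.250000)) = 0.0208303.
Running total after k=1: 0.619861.
Correction k=2: B_{4}/4! · (f^{(3)}(38) − f^{(3)}(2)) = −1/720 · (-3.02896e-07 − (-0.750000)) = -0.00104167.

S_2 ≈ 0.618819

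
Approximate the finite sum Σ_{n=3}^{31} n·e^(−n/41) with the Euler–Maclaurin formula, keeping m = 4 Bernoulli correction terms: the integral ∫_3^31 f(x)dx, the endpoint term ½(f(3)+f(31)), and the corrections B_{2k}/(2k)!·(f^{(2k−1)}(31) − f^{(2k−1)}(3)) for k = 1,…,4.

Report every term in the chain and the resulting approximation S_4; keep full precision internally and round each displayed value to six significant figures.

The integral term ∫_3^31 x·e^(−x/41) dx = 290.764.
½[f(3) + f(31)] = ½[2.78833 + 14.5543] = 8.67134.
So far: 299.436.
k=1: B_{2}/(2)! × [f^{(1)}(31) − f^{(1)}(3)] = 1/12 × (0.114511 − 0.861434) = -0.0622436.
Partial sum through k=1: 299.373.
k=2: B_{4}/(4)! × [f^{(3)}(31) − f^{(3)}(3)] = −1/720 × (0.000626711 − 0.00161827) = 1.37717e-06.
Partial sum through k=2: 299.373.
k=3: B_{6}/(6)! × [f^{(5)}(31) − f^{(5)}(3)] = 1/30240 × (7.05117e-07 − 1.62052e-06) = -3.02713e-11.
Partial sum through k=3: 299.373.
k=4: B_{8}/(8)! × [f^{(7)}(31) − f^{(7)}(3)] = −1/1209600 × (6.17140e-10 − 1.35536e-09) = 6.10298e-16.

S_4 ≈ 299.373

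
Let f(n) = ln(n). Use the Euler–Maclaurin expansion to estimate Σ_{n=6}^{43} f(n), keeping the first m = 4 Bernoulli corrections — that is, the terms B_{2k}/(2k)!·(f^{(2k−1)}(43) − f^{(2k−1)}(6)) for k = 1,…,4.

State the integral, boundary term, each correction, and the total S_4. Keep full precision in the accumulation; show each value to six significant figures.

S_4 ≈ 116.746

The integral term ∫_6^43 ln(x) dx = 113.981.
½[f(6) + f(43)] = ½[1.79176 + 3.76120] = 2.77648.
Integral + boundary = 116.758.
Order-1 term: 1/12 · (0.0232558 − 0.166667) = -0.0119509.
Partial sum through k=1: 116.746.
Order-2 term: −1/720 · (2.51550e-05 − 0.00925926) = 1.28251e-05.
Partial sum through k=2: 116.746.
Order-3 term: 1/30240 · (1.63256e-07 − 0.00308642) = -1.02059e-07.
Partial sum through k=3: 116.746.
Order-4 term: −1/1209600 · (2.64883e-09 − 0.00257202) = 2.12633e-09.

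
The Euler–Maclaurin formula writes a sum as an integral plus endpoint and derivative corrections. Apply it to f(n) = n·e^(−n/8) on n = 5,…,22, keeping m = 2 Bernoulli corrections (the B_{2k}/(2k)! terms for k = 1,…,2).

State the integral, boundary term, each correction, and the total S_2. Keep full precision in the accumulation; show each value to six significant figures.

The integral term ∫_5^22 x·e^(−x/8) dx = 40.3245.
½[f(5) + f(22)] = ½[2.67631 + 1.40641] = 2.04136.
Integral + boundary = 42.3659.
Correction k=1: B_{2}/2! · (f^{(1)}(22) − f^{(1)}(5)) = 1/12 · (-0.111874 − 0.200723) = -0.0260497.
After k=1: 42.3398.
Correction k=2: B_{4}/4! · (f^{(3)}(22) − f^{(3)}(5)) = −1/720 · (0.000249718 − 0.0198632) = 2.72410e-05.

S_2 ≈ 42.3398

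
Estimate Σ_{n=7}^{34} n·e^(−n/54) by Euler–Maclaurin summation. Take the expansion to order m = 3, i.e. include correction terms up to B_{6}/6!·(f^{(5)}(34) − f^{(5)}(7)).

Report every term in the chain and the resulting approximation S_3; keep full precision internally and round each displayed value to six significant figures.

S_3 ≈ 373.789

Integral: ∫_7^34 x·e^(−x/54) dx = 361.704.
½[f(7) + f(34)] = ½[6.14894 + 18.1148] = 12.1319.
Integral + boundary = 373.836.
k=1: B_{2}/(2)! × [f^{(1)}(34) − f^{(1)}(7)] = 1/12 × (0.197329 − 0.764551) = -0.0472685.
Partial sum through k=1: 373.789.
k=2: B_{4}/(4)! × [f^{(3)}(34) − f^{(3)}(7)] = −1/720 × (0.000433096 − 0.000864675) = 5.99416e-07.
Partial sum through k=2: 373.789.
k=3: B_{6}/(6)! × [f^{(5)}(34) − f^{(5)}(7)] = 1/30240 × (2.73841e-07 − 5.03141e-07) = -7.58266e-12.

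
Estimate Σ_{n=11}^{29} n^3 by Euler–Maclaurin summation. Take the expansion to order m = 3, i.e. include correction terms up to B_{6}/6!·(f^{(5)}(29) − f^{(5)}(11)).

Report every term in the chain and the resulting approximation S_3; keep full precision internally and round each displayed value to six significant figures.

S_3 ≈ 186200

Integral: ∫_11^29 x^3 dx = 173160.
Boundary: ½(f(11) + f(29)) = ½(1331.00 + 24389.0) = 12860.0.
Integral + boundary = 186020.
Correction k=1: B_{2}/2! · (f^{(1)}(29) − f^{(1)}(11)) = 1/12 · (2523.00 − 363.000) = 180.000.
After k=1: 186200.
Correction k=2: B_{4}/4! · (f^{(3)}(29) − f^{(3)}(11)) = −1/720 · (6.00000 − 6.00000) = 0.00000.
After k=2: 186200.
Correction k=3: B_{6}/6! · (f^{(5)}(29) − f^{(5)}(11)) = 1/30240 · (0.00000 − 0.00000) = 0.00000.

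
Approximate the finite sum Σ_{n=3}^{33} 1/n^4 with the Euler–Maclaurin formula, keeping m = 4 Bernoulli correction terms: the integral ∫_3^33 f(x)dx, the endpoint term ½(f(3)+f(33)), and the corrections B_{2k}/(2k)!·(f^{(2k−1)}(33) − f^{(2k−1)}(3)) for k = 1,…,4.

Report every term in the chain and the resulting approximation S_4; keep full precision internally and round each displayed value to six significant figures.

The integral term ∫_3^33 1/x^4 dx = 0.0123364.
½[f(3) + f(33)] = ½[0.0123457 + 8.43226e-07] = 0.00617326.
Integral + boundary = 0.0185097.
Order-1 term: 1/12 · (-1.02209e-07 − (-0.0164609)) = 0.00137173.
Partial sum through k=1: 0.0198814.
Order-2 term: −1/720 · (-2.81568e-09 − (-0.0548697)) = -7.62079e-05.
Partial sum through k=2: 0.0198052.
Order-3 term: 1/30240 · (-1.44792e-10 − (-0.341411)) = 1.12901e-05.
Partial sum through k=3: 0.0198165.
Order-4 term: −1/1209600 · (-1.19663e-11 − (-3.41411)) = -2.82251e-06.

S_4 ≈ 0.0198137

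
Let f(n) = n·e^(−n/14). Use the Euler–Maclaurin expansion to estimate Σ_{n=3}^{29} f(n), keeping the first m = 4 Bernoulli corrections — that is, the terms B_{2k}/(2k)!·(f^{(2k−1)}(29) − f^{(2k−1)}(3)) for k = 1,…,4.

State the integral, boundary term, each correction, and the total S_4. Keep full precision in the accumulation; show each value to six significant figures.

S_4 ≈ 119.212

The integral term ∫_3^29 x·e^(−x/14) dx = 116.239.
½[f(3) + f(29)] = ½[2.42135 + 3.65416] = 3.03776.
Running total after boundary: 119.276.
k=1: B_{2}/(2)! × [f^{(1)}(29) − f^{(1)}(3)] = 1/12 × (-0.135006 − 0.634164) = -0.0640975.
Running total after k=1: 119.212.
k=2: B_{4}/(4)! × [f^{(3)}(29) − f^{(3)}(3)] = −1/720 × (0.000596966 − 0.0114714) = 1.51034e-05.
Running total after k=2: 119.212.
k=3: B_{6}/(6)! × [f^{(5)}(29) − f^{(5)}(3)] = 1/30240 × (9.60580e-06 − 0.000100548) = -3.00733e-09.
Running total after k=3: 119.212.
k=4: B_{8}/(8)! × [f^{(7)}(29) − f^{(7)}(3)] = −1/1209600 × (8.24789e-08 − 7.27385e-07) = 5.33156e-13.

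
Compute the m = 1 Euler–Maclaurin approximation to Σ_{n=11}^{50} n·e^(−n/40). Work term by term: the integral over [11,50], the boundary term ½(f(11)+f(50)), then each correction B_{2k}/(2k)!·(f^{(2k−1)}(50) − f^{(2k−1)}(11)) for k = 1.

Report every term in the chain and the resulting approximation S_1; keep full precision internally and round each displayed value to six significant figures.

The integral term ∫_11^50 x·e^(−x/40) dx = 518.110.
Endpoint term: (f(11) + f(50))/2 = (8.35529 + 14.3252)/2 = 11.3403.
So far: 529.450.
k=1: B_{2}/(2)! × [f^{(1)}(50) − f^{(1)}(11)] = 1/12 × (-0.0716262 − 0.550690) = -0.0518597.

S_1 ≈ 529.398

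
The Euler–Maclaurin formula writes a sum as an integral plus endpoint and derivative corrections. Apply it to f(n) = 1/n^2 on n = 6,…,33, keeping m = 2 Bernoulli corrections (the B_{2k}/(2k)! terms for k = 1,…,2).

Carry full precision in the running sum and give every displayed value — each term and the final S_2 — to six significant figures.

S_2 ≈ 0.151474

The integral term ∫_6^33 1/x^2 dx = 0.136364.
½[f(6) + f(33)] = ½[0.0277778 + 0.000918274] = 0.0143480.
So far: 0.150712.
Order-1 term: 1/12 · (-5.56529e-05 − (-0.00925926)) = 0.000766967.
Running total after k=1: 0.151479.
Order-2 term: −1/720 · (-6.13256e-07 − (-0.00308642)) = -4.28584e-06.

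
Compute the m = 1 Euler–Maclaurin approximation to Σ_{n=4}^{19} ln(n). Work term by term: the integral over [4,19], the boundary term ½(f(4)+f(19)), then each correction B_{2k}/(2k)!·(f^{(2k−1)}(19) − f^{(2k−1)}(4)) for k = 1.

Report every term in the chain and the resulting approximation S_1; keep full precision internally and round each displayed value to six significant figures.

∫_4^19 ln(x) dx evaluates to 35.3992.
Endpoint term: (f(4) + f(19))/2 = (1.38629 + 2.94444)/2 = 2.16537.
Running total after boundary: 37.5645.
k=1: B_{2}/(2)! × [f^{(1)}(19) − f^{(1)}(4)] = 1/12 × (0.0526316 − 0.250000) = -0.0164474.

S_1 ≈ 37.5481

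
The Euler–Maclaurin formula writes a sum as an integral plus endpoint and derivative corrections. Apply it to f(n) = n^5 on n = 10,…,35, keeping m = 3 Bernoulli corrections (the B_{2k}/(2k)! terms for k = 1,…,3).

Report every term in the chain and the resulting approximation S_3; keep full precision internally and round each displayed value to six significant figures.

Integral: ∫_10^35 x^5 dx = 3.06211e+08.
Endpoint term: (f(10) + f(35))/2 = (100000 + 5.25219e+07)/2 = 2.63109e+07.
Integral + boundary = 3.32522e+08.
k=1: B_{2}/(2)! × [f^{(1)}(35) − f^{(1)}(10)] = 1/12 × (7.50312e+06 − 50000.0) = 621094.
Running total after k=1: 3.33143e+08.
k=2: B_{4}/(4)! × [f^{(3)}(35) − f^{(3)}(10)] = −1/720 × (73500.0 − 6000.00) = -93.7500.
Running total after k=2: 3.33143e+08.
k=3: B_{6}/(6)! × [f^{(5)}(35) − f^{(5)}(10)] = 1/30240 × (120.000 − 120.000) = 0.00000.

S_3 ≈ 3.33143e+08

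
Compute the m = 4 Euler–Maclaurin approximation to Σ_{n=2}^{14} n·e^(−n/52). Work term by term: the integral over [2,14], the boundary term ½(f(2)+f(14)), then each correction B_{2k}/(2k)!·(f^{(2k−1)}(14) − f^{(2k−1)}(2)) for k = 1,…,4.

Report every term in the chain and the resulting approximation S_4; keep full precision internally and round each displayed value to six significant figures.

The integral term ∫_2^14 x·e^(−x/52) dx = 80.1160.
Boundary: ½(f(2) + f(14)) = ½(1.92454 + 10.6955) = 6.31004.
Integral + boundary = 86.4261.
Correction k=1: B_{2}/2! · (f^{(1)}(14) − f^{(1)}(2)) = 1/12 · (0.558284 − 0.925258) = -0.0305812.
Partial sum through k=1: 86.3955.
Correction k=2: B_{4}/4! · (f^{(3)}(14) − f^{(3)}(2)) = −1/720 · (0.000771530 − 0.00105392) = 3.92206e-07.
Partial sum through k=2: 86.3955.
Correction k=3: B_{6}/6! · (f^{(5)}(14) − f^{(5)}(2)) = 1/30240 · (4.94303e-07 − 6.52979e-07) = -5.24724e-12.
Partial sum through k=3: 86.3955.
Correction k=4: B_{8}/8! · (f^{(7)}(14) − f^{(7)}(2)) = −1/1209600 · (2.60087e-10 − 3.38830e-10) = 6.50979e-17.

S_4 ≈ 86.3955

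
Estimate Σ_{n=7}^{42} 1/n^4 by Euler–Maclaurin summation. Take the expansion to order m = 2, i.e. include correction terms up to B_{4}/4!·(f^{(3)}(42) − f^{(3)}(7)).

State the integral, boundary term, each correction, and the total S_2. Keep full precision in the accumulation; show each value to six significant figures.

The integral term ∫_7^42 1/x^4 dx = 0.000967318.
½[f(7) + f(42)] = ½[0.000416493 + 3.21368e-07] = 0.000208407.
Integral + boundary = 0.00117573.
k=1: B_{2}/(2)! × [f^{(1)}(42) − f^{(1)}(7)] = 1/12 × (-3.06065e-08 − (-0.000237996)) = 1.98305e-05.
After k=1: 0.00119556.
k=2: B_{4}/(4)! × [f^{(3)}(42) − f^{(3)}(7)] = −1/720 × (-5.20519e-10 − (-0.000145712)) = -2.02377e-07.

S_2 ≈ 0.00119535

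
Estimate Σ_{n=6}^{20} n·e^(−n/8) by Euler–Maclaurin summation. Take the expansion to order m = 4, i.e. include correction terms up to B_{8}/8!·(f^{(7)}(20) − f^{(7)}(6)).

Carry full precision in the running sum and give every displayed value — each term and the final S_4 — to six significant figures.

Integral: ∫_6^20 x·e^(−x/8) dx = 34.5180.
Boundary: ½(f(6) + f(20)) = ½(2.83420 + 1.64170) = 2.23795.
So far: 36.7560.
Correction k=1: B_{2}/2! · (f^{(1)}(20) − f^{(1)}(6)) = 1/12 · (-0.123127 − 0.118092) = -0.0201016.
Partial sum through k=1: 36.7359.
Correction k=2: B_{4}/4! · (f^{(3)}(20) − f^{(3)}(6)) = −1/720 · (0.000641289 − 0.0166066) = 2.21741e-05.
Partial sum through k=2: 36.7359.
Correction k=3: B_{6}/6! · (f^{(5)}(20) − f^{(5)}(6)) = 1/30240 · (5.01007e-05 − 0.000490126) = -1.45511e-08.
Partial sum through k=3: 36.7359.
Correction k=4: B_{8}/8! · (f^{(7)}(20) − f^{(7)}(6)) = −1/1209600 · (1.40908e-06 − 1.12621e-05) = 8.14568e-12.

S_4 ≈ 36.7359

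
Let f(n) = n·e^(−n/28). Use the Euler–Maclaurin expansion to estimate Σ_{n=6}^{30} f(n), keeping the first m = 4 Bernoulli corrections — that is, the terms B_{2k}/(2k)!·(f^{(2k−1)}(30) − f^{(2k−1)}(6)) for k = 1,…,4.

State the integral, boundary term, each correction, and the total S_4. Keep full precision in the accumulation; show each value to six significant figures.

The integral term ∫_6^30 x·e^(−x/28) dx = 212.125.
Endpoint term: (f(6) + f(30))/2 = (4.84271 + 10.2756)/2 = 7.55914.
Integral + boundary = 219.685.
Correction k=1: B_{2}/2! · (f^{(1)}(30) − f^{(1)}(6)) = 1/12 · (-0.0244656 − 0.634164) = -0.0548858.
Partial sum through k=1: 219.630.
Correction k=2: B_{4}/4! · (f^{(3)}(30) − f^{(3)}(6)) = −1/720 · (0.000842566 − 0.00286786) = 2.81290e-06.
Partial sum through k=2: 219.630.
Correction k=3: B_{6}/6! · (f^{(5)}(30) − f^{(5)}(6)) = 1/30240 · (2.18921e-06 − 6.28422e-06) = -1.35417e-10.
Partial sum through k=3: 219.630.
Correction k=4: B_{8}/8! · (f^{(7)}(30) − f^{(7)}(6)) = −1/1209600 · (4.21392e-09 − 1.13654e-08) = 5.91226e-15.

S_4 ≈ 219.630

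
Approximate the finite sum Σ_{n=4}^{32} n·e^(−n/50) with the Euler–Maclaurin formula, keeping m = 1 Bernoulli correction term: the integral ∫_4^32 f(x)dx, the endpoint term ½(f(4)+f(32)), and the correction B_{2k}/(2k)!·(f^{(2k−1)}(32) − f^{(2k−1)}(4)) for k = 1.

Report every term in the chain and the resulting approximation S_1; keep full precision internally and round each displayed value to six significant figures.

∫_4^32 x·e^(−x/50) dx evaluates to 330.515.
½[f(4) + f(32)] = ½[3.69247 + 16.8734] = 10.2829.
So far: 340.798.
Correction k=1: B_{2}/2! · (f^{(1)}(32) − f^{(1)}(4)) = 1/12 · (0.189825 − 0.849267) = -0.0549535.

S_1 ≈ 340.743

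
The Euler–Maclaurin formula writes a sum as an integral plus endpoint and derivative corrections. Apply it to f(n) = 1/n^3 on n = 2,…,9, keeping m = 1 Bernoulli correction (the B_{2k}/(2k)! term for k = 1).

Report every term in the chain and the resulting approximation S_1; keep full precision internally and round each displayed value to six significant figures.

S_1 ≈ 0.197600

∫_2^9 1/x^3 dx evaluates to 0.118827.
½[f(2) + f(9)] = ½[0.125000 + 0.00137174] = 0.0631859.
Running total after boundary: 0.182013.
k=1: B_{2}/(2)! × [f^{(1)}(9) − f^{(1)}(2)] = 1/12 × (-0.000457247 − (-0.187500)) = 0.0155869.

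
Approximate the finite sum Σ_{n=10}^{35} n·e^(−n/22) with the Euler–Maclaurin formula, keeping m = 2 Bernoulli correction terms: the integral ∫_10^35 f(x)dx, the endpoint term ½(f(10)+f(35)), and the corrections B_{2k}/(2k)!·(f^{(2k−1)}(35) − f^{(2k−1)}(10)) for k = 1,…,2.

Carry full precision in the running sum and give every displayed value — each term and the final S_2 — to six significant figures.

S_2 ≈ 198.064

∫_10^35 x·e^(−x/22) dx evaluates to 191.364.
½[f(10) + f(35)] = ½[6.34736 + 7.13091] = 6.73914.
So far: 198.103.
Correction k=1: B_{2}/2! · (f^{(1)}(35) − f^{(1)}(10)) = 1/12 · (-0.120392 − 0.346220) = -0.0388843.
Partial sum through k=1: 198.064.
Correction k=2: B_{4}/4! · (f^{(3)}(35) − f^{(3)}(10)) = −1/720 · (0.000593158 − 0.00333821) = 3.81257e-06.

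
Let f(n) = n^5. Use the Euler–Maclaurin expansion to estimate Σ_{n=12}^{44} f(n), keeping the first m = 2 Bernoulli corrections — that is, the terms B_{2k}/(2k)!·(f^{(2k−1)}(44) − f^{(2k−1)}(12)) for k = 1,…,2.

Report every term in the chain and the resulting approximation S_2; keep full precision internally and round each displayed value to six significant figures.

The integral term ∫_12^44 x^5 dx = 1.20889e+09.
Endpoint term: (f(12) + f(44))/2 = (248832 + 1.64916e+08)/2 = 8.25825e+07.
Integral + boundary = 1.29147e+09.
Order-1 term: 1/12 · (1.87405e+07 − 103680) = 1.55307e+06.
After k=1: 1.29302e+09.
Order-2 term: −1/720 · (116160 − 8640.00) = -149.333.

S_2 ≈ 1.29302e+09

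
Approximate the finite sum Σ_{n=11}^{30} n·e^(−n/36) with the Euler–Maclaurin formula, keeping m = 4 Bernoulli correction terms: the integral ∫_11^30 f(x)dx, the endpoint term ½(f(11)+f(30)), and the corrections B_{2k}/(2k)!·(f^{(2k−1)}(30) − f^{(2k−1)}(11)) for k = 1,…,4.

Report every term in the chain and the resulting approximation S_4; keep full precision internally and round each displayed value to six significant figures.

The integral term ∫_11^30 x·e^(−x/36) dx = 213.915.
Endpoint term: (f(11) + f(30))/2 = (8.10385 + 13.0379)/2 = 10.5709.
Running total after boundary: 224.486.
Correction k=1: B_{2}/2! · (f^{(1)}(30) − f^{(1)}(11)) = 1/12 · (0.0724330 − 0.511607) = -0.0365978.
Running total after k=1: 224.449.
Correction k=2: B_{4}/4! · (f^{(3)}(30) − f^{(3)}(11)) = −1/720 · (0.000726566 − 0.00153166) = 1.11819e-06.
Running total after k=2: 224.449.
Correction k=3: B_{6}/6! · (f^{(5)}(30) − f^{(5)}(11)) = 1/30240 · (1.07812e-06 − 2.05908e-06) = -3.24392e-11.
Running total after k=3: 224.449.
Correction k=4: B_{8}/8! · (f^{(7)}(30) − f^{(7)}(11)) = −1/1209600 · (1.23119e-09 − 2.26568e-09) = 8.55237e-16.

S_4 ≈ 224.449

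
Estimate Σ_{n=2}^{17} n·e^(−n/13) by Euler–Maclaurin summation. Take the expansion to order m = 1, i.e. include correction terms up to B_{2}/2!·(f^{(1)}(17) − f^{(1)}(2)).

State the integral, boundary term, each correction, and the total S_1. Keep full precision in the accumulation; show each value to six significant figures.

S_1 ≈ 64.8096

Integral: ∫_2^17 x·e^(−x/13) dx = 61.7208.
Boundary: ½(f(2) + f(17)) = ½(1.71481 + 4.59754) = 3.15617.
Running total after boundary: 64.8770.
k=1: B_{2}/(2)! × [f^{(1)}(17) − f^{(1)}(2)] = 1/12 × (-0.0832134 − 0.725496) = -0.0673924.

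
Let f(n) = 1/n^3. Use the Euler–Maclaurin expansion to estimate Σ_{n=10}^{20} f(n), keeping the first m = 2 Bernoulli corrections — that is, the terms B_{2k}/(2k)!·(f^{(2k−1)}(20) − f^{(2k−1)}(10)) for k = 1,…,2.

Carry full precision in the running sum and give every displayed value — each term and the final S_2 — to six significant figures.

The integral term ∫_10^20 1/x^3 dx = 0.00375000.
Boundary: ½(f(10) + f(20)) = ½(0.00100000 + 0.000125000) = 0.000562500.
Running total after boundary: 0.00431250.
Order-1 term: 1/12 · (-1.87500e-05 − (-0.000300000)) = 2.34375e-05.
After k=1: 0.00433594.
Order-2 term: −1/720 · (-9.37500e-07 − (-6.00000e-05)) = -8.20312e-08.

S_2 ≈ 0.00433586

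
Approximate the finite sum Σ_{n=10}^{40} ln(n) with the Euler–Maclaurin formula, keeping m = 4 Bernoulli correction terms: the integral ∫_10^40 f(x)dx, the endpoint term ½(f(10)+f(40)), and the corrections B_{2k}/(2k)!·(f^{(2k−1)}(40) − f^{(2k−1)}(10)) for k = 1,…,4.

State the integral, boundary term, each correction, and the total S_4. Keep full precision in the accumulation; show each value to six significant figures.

S_4 ≈ 97.5188

Integral: ∫_10^40 ln(x) dx = 94.5293.
½[f(10) + f(40)] = ½[2.30259 + 3.68888] = 2.99573.
Integral + boundary = 97.5251.
Correction k=1: B_{2}/2! · (f^{(1)}(40) − f^{(1)}(10)) = 1/12 · (0.0250000 − 0.100000) = -0.00625000.
Running total after k=1: 97.5188.
Correction k=2: B_{4}/4! · (f^{(3)}(40) − f^{(3)}(10)) = −1/720 · (3.12500e-05 − 0.00200000) = 2.73437e-06.
Running total after k=2: 97.5188.
Correction k=3: B_{6}/6! · (f^{(5)}(40) − f^{(5)}(10)) = 1/30240 · (2.34375e-07 − 0.000240000) = -7.92876e-09.
Running total after k=3: 97.5188.
Correction k=4: B_{8}/8! · (f^{(7)}(40) − f^{(7)}(10)) = −1/1209600 · (4.39453e-09 − 7.20000e-05) = 5.95202e-11.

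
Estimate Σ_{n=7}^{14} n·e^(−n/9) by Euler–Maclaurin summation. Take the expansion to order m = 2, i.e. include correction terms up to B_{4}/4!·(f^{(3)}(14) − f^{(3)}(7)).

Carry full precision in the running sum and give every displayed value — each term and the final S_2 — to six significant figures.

S_2 ≈ 25.5326

The integral term ∫_7^14 x·e^(−x/9) dx = 22.4654.
Boundary: ½(f(7) + f(14)) = ½(3.21598 + 2.95501) = 3.08549.
So far: 25.5509.
Correction k=1: B_{2}/2! · (f^{(1)}(14) − f^{(1)}(7)) = 1/12 · (-0.117262 − 0.102095) = -0.0182797.
Running total after k=1: 25.5326.
Correction k=2: B_{4}/4! · (f^{(3)}(14) − f^{(3)}(7)) = −1/720 · (0.00376397 − 0.0126043) = 1.22782e-05.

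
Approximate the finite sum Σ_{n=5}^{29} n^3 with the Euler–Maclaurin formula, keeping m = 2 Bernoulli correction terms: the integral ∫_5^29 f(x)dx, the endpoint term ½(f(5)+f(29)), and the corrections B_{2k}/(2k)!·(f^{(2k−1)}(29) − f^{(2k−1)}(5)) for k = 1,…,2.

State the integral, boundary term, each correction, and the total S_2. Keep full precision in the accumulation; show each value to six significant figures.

∫_5^29 x^3 dx evaluates to 176664.
½[f(5) + f(29)] = ½[125.000 + 24389.0] = 12257.0.
Integral + boundary = 188921.
Order-1 term: 1/12 · (2523.00 − 75.0000) = 204.000.
Running total after k=1: 189125.
Order-2 term: −1/720 · (6.00000 − 6.00000) = 0.00000.

S_2 ≈ 189125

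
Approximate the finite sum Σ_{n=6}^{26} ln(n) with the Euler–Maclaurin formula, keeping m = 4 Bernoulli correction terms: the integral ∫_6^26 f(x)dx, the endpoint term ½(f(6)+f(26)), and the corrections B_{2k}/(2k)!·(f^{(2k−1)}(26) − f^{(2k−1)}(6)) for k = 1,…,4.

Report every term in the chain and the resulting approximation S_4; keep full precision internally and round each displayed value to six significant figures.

The integral term ∫_6^26 ln(x) dx = 53.9600.
Boundary: ½(f(6) + f(26)) = ½(1.79176 + 3.25810) = 2.52493.
So far: 56.4849.
Order-1 term: 1/12 · (0.0384615 − 0.166667) = -0.0106838.
Partial sum through k=1: 56.4742.
Order-2 term: −1/720 · (0.000113792 − 0.00925926) = 1.27020e-05.
Partial sum through k=2: 56.4742.
Order-3 term: 1/30240 · (2.01997e-06 − 0.00308642) = -1.01997e-07.
Partial sum through k=3: 56.4742.
Order-4 term: −1/1209600 · (8.96436e-08 − 0.00257202) = 2.12626e-09.

S_4 ≈ 56.4742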